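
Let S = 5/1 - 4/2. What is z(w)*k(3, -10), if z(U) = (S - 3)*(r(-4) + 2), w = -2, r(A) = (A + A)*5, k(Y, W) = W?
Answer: 0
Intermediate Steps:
S = 3 (S = 5*1 - 4*½ = 5 - 2 = 3)
r(A) = 10*A (r(A) = (2*A)*5 = 10*A)
z(U) = 0 (z(U) = (3 - 3)*(10*(-4) + 2) = 0*(-40 + 2) = 0*(-38) = 0)
z(w)*k(3, -10) = 0*(-10) = 0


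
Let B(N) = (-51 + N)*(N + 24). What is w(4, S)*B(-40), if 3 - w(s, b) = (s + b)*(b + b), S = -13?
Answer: -336336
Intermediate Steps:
B(N) = (-51 + N)*(24 + N)
w(s, b) = 3 - 2*b*(b + s) (w(s, b) = 3 - (s + b)*(b + b) = 3 - (b + s)*2*b = 3 - 2*b*(b + s))
w(4, S)*B(-40) = (3 - 2*(-13)² - 2*(-13)*4)*(-1224 + (-40)² - 27*(-40)) = (3 - 2*169 + 104)*(-1224 + 1600 + 1080) = (3 - 338 + 104)*1456 = -231*1456 = -336336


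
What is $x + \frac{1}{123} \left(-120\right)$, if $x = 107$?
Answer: $\frac{4347}{41} \approx 106.02$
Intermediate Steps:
$x + \frac{1}{123} \left(-120\right) = 107 + \frac{1}{123} \left(-120\right) = 107 - \frac{40}{41} = \frac{4347}{41}$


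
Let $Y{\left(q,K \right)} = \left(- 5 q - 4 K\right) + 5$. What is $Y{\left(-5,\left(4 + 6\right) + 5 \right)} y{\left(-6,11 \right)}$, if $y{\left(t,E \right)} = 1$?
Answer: $-30$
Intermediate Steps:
$Y{\left(q,K \right)} = 5 - 5 q - 4 K$
$Y{\left(-5,\left(4 + 6\right) + 5 \right)} y{\left(-6,11 \right)} = \left(5 - -25 - 4 \left(\left(4 + 6\right) + 5\right)\right) 1 = \left(5 + 25 - 4 \left(10 + 5\right)\right) 1 = \left(5 + 25 - 60\right) 1 = \left(-30\right) 1 = -30$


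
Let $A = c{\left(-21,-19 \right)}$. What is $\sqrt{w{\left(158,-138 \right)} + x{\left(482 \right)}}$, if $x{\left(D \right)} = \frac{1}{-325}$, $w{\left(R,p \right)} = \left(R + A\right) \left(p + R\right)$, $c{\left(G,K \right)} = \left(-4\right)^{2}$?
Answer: $\frac{\sqrt{14702987}}{65} \approx 58.992$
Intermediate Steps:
$c{\left(G,K \right)} = 16$
$A = 16$
$w{\left(R,p \right)} = \left(16 + R\right) \left(R + p\right)$ ($w{\left(R,p \right)} = \left(R + 16\right) \left(p + R\right) = \left(16 + R\right) \left(R + p\right)$)
$x{\left(D \right)} = - \frac{1}{325}$
$\sqrt{w{\left(158,-138 \right)} + x{\left(482 \right)}} = \sqrt{\left(158^{2} + 16 \cdot 158 + 16 \left(-138\right) + 158 \left(-138\right)\right) - \frac{1}{325}} = \sqrt{\left(24964 + 2528 - 2208 - 21804\right) - \frac{1}{325}} = \sqrt{3480 - \frac{1}{325}} = \sqrt{\frac{1130999}{325}} = \frac{\sqrt{14702987}}{65}$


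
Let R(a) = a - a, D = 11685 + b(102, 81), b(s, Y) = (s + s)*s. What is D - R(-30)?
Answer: 32493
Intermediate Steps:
b(s, Y) = 2*s² (b(s, Y) = (2*s)*s = 2*s²)
D = 32493 (D = 11685 + 2*102² = 11685 + 2*10404 = 11685 + 20808 = 32493)
R(a) = 0
D - R(-30) = 32493 - 1*0 = 32493 + 0 = 32493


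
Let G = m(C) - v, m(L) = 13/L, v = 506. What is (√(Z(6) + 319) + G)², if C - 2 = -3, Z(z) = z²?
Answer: (519 - √355)² ≈ 2.5016e+5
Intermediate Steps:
C = -1 (C = 2 - 3 = -1)
G = -519 (G = 13/(-1) - 1*506 = 13*(-1) - 506 = -13 - 506 = -519)
(√(Z(6) + 319) + G)² = (√(6² + 319) - 519)² = (√(36 + 319) - 519)² = (√355 - 519)² = (-519 + √355)²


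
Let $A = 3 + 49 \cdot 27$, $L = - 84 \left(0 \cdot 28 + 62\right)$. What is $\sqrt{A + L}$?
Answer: $i \sqrt{3882} \approx 62.306 i$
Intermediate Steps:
$L = -5208$ ($L = - 84 \left(0 + 62\right) = \left(-84\right) 62 = -5208$)
$A = 1326$ ($A = 3 + 1323 = 1326$)
$\sqrt{A + L} = \sqrt{1326 - 5208} = \sqrt{-3882} = i \sqrt{3882}$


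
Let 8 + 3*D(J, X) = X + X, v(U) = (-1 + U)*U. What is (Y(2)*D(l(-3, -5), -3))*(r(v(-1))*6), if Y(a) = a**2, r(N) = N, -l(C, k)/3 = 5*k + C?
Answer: -224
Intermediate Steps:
v(U) = U*(-1 + U)
l(C, k) = -15*k - 3*C (l(C, k) = -3*(5*k + C) = -3*(C + 5*k) = -15*k - 3*C)
D(J, X) = -8/3 + 2*X/3 (D(J, X) = -8/3 + (X + X)/3 = -8/3 + (2*X)/3 = -8/3 + 2*X/3)
(Y(2)*D(l(-3, -5), -3))*(r(v(-1))*6) = (2**2*(-8/3 + (2/3)*(-3)))*(-(-1 - 1)*6) = (4*(-8/3 - 2))*(-1*(-2)*6) = (4*(-14/3))*(2*6) = -56/3*12 = -224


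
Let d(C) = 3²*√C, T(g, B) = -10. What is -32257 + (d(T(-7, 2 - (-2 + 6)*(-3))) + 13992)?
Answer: -18265 + 9*I*√10 ≈ -18265.0 + 28.461*I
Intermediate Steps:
d(C) = 9*√C
-32257 + (d(T(-7, 2 - (-2 + 6)*(-3))) + 13992) = -32257 + (9*√(-10) + 13992) = -32257 + (9*(I*√10) + 13992) = -32257 + (9*I*√10 + 13992) = -32257 + (13992 + 9*I*√10) = -18265 + 9*I*√10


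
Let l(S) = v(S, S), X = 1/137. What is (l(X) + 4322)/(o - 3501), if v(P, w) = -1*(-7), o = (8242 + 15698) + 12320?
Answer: 4329/32759 ≈ 0.13215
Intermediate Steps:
o = 36260 (o = 23940 + 12320 = 36260)
X = 1/137 ≈ 0.0072993
v(P, w) = 7
l(S) = 7
(l(X) + 4322)/(o - 3501) = (7 + 4322)/(36260 - 3501) = 4329/32759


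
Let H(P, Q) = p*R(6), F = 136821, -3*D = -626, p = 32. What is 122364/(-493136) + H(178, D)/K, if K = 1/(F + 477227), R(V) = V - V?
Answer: -30591/123284 ≈ -0.24813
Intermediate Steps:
R(V) = 0
D = 626/3 (D = -⅓*(-626) = 626/3 ≈ 208.67)
H(P, Q) = 0 (H(P, Q) = 32*0 = 0)
K = 1/614048 (K = 1/(136821 + 477227) = 1/614048 ≈ 1.6285e-6)
122364/(-493136) + H(178, D)/K = 122364/(-493136) + 0/(1/614048) = 122364*(-1/493136) + 0*614048 = -30591/123284 + 0 = -30591/123284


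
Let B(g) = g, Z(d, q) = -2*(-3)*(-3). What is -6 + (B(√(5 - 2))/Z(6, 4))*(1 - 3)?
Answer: -6 + √3/9 ≈ -5.8075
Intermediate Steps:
Z(d, q) = -18 (Z(d, q) = 6*(-3) = -18)
-6 + (B(√(5 - 2))/Z(6, 4))*(1 - 3) = -6 + (√(5 - 2)/(-18))*(1 - 3) = -6 + (√3*(-1/18))*(-2) = -6 - √3/18*(-2) = -6 + √3/9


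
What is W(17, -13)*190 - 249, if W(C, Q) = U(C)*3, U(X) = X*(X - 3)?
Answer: 135411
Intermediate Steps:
U(X) = X*(-3 + X)
W(C, Q) = 3*C*(-3 + C) (W(C, Q) = (C*(-3 + C))*3 = 3*C*(-3 + C))
W(17, -13)*190 - 249 = (3*17*(-3 + 17))*190 - 249 = (3*17*14)*190 - 249 = 714*190 - 249 = 135660 - 249 = 135411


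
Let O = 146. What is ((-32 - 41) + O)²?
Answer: 5329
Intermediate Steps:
((-32 - 41) + O)² = ((-32 - 41) + 146)² = (-73 + 146)² = 73² = 5329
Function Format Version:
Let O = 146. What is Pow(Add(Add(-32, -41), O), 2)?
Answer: 5329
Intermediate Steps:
Pow(Add(Add(-32, -41), O), 2) = Pow(Add(Add(-32, -41), 146), 2) = Pow(Add(-73, 146), 2) = Pow(73, 2) = 5329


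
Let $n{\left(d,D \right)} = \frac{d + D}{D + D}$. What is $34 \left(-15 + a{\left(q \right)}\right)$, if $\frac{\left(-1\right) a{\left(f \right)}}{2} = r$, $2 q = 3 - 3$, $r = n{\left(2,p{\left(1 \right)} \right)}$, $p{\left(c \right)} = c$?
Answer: $-612$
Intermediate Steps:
$n{\left(d,D \right)} = \frac{D + d}{2 D}$
$r = \frac{3}{2}$ ($r = \frac{1 + 2}{2 \cdot 1} = \frac{1}{2} \cdot 1 \cdot 3 = \frac{3}{2} \approx 1.5$)
$q = 0$ ($q = \frac{3 - 3}{2} = \frac{1}{2} \cdot 0 = 0$)
$a{\left(f \right)} = -3$ ($a{\left(f \right)} = \left(-2\right) \frac{3}{2} = -3$)
$34 \left(-15 + a{\left(q \right)}\right) = 34 \left(-15 - 3\right) = 34 \left(-18\right) = -612$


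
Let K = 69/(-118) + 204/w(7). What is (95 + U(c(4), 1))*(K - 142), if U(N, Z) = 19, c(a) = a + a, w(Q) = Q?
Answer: -5341071/413 ≈ -12932.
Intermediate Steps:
c(a) = 2*a
K = 23589/826 (K = 69/(-118) + 204/7 = 69*(-1/118) + 204*(⅐) = -69/118 + 204/7 = 23589/826 ≈ 28.558)
(95 + U(c(4), 1))*(K - 142) = (95 + 19)*(23589/826 - 142) = 114*(-93703/826) = -5341071/413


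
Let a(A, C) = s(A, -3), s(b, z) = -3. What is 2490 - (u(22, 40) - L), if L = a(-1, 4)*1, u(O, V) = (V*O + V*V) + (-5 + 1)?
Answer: 11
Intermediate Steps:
a(A, C) = -3
u(O, V) = -4 + V**2 + O*V (u(O, V) = (O*V + V**2) - 4 = (V**2 + O*V) - 4 = -4 + V**2 + O*V)
L = -3 (L = -3*1 = -3)
2490 - (u(22, 40) - L) = 2490 - ((-4 + 40**2 + 22*40) - 1*(-3)) = 2490 - ((-4 + 1600 + 880) + 3) = 2490 - (2476 + 3) = 2490 - 1*2479 = 2490 - 2479 = 11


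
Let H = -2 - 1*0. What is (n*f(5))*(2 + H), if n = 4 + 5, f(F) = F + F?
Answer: 0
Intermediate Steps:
f(F) = 2*F
H = -2 (H = -2 + 0 = -2)
n = 9
(n*f(5))*(2 + H) = (9*(2*5))*(2 - 2) = (9*10)*0 = 90*0 = 0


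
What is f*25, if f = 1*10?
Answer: 250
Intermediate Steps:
f = 10
f*25 = 10*25 = 250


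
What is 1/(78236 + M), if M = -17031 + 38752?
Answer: 1/99957 ≈ 1.0004e-5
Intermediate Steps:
M = 21721
1/(78236 + M) = 1/(78236 + 21721) = 1/99957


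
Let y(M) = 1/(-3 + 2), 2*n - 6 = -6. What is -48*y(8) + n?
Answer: 48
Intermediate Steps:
n = 0 (n = 3 + (1/2)*(-6) = 3 - 3 = 0)
y(M) = -1 (y(M) = 1/(-1) = -1)
-48*y(8) + n = -48*(-1) + 0 = 48 + 0 = 48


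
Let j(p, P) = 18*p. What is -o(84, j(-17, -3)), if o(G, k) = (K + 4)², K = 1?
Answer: -25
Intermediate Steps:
o(G, k) = 25 (o(G, k) = (1 + 4)² = 5² = 25)
-o(84, j(-17, -3)) = -1*25 = -25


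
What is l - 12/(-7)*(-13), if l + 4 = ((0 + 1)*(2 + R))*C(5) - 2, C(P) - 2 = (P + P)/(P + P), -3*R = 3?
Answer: -177/7 ≈ -25.286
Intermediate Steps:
R = -1 (R = -⅓*3 = -1)
C(P) = 3 (C(P) = 2 + (P + P)/(P + P) = 2 + (2*P)/((2*P)) = 2 + (2*P)*(1/(2*P)) = 2 + 1 = 3)
l = -3 (l = -4 + (((0 + 1)*(2 - 1))*3 - 2) = -4 + ((1*1)*3 - 2) = -4 + (1*3 - 2) = -4 + (3 - 2) = -4 + 1 = -3)
l - 12/(-7)*(-13) = -3 - 12/(-7)*(-13) = -3 - 12*(-⅐)*(-13) = -3 + (12/7)*(-13) = -3 - 156/7 = -177/7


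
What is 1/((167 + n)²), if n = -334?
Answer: 1/27889 ≈ 3.5856e-5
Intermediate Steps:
1/((167 + n)²) = 1/((167 - 334)²) = 1/((-167)²) = 1/27889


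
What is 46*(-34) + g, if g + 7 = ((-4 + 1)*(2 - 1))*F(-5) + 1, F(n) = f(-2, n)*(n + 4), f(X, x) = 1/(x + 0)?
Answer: -7853/5 ≈ -1570.6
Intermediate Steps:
f(X, x) = 1/x
F(n) = (4 + n)/n (F(n) = (n + 4)/n = (4 + n)/n)
g = -33/5 (g = -7 + (((-4 + 1)*(2 - 1))*((4 - 5)/(-5)) + 1) = -7 + ((-3*1)*(-⅕*(-1)) + 1) = -7 + (-3*⅕ + 1) = -7 + (-⅗ + 1) = -7 + ⅖ = -33/5 ≈ -6.6000)
46*(-34) + g = 46*(-34) - 33/5 = -1564 - 33/5 = -7853/5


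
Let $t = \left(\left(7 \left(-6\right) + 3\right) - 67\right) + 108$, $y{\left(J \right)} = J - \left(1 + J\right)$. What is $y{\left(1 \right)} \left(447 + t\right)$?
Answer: $-449$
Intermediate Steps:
$y{\left(J \right)} = -1$
$t = 2$ ($t = \left(\left(-42 + 3\right) - 67\right) + 108 = \left(-39 - 67\right) + 108 = -106 + 108 = 2$)
$y{\left(1 \right)} \left(447 + t\right) = - (447 + 2) = \left(-1\right) 449 = -449$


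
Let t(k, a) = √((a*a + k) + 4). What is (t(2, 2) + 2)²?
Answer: (2 + √10)² ≈ 26.649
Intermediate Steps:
t(k, a) = √(4 + k + a²) (t(k, a) = √((a² + k) + 4) = √((k + a²) + 4) = √(4 + k + a²))
(t(2, 2) + 2)² = (√(4 + 2 + 2²) + 2)² = (√(4 + 2 + 4) + 2)² = (√10 + 2)² = (2 + √10)²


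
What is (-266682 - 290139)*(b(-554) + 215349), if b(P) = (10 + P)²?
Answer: -284694224985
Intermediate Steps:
(-266682 - 290139)*(b(-554) + 215349) = (-266682 - 290139)*((10 - 554)² + 215349) = -556821*((-544)² + 215349) = -556821*(295936 + 215349) = -556821*511285 = -284694224985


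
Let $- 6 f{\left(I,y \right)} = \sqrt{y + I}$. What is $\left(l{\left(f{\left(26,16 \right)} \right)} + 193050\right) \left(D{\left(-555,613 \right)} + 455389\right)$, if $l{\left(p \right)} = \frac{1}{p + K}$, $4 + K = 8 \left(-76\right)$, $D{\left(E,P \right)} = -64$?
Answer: $\frac{197534992593047850}{2247257} + \frac{455325 \sqrt{42}}{2247257} \approx 8.7901 \cdot 10^{10}$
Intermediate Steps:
$f{\left(I,y \right)} = - \frac{\sqrt{I + y}}{6}$ ($f{\left(I,y \right)} = - \frac{\sqrt{y + I}}{6} = - \frac{\sqrt{I + y}}{6}$)
$K = -612$ ($K = -4 + 8 \left(-76\right) = -4 - 608 = -612$)
$l{\left(p \right)} = \frac{1}{-612 + p}$ ($l{\left(p \right)} = \frac{1}{p - 612} = \frac{1}{-612 + p}$)
$\left(l{\left(f{\left(26,16 \right)} \right)} + 193050\right) \left(D{\left(-555,613 \right)} + 455389\right) = \left(\frac{1}{-612 - \frac{\sqrt{26 + 16}}{6}} + 193050\right) \left(-64 + 455389\right) = \left(\frac{1}{-612 - \frac{\sqrt{42}}{6}} + 193050\right) 455325 = \left(193050 + \frac{1}{-612 - \frac{\sqrt{42}}{6}}\right) 455325 = 87900491250 + \frac{455325}{-612 - \frac{\sqrt{42}}{6}}$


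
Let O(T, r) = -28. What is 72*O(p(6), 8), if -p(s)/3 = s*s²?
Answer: -2016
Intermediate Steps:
p(s) = -3*s³ (p(s) = -3*s*s² = -3*s³)
72*O(p(6), 8) = 72*(-28) = -2016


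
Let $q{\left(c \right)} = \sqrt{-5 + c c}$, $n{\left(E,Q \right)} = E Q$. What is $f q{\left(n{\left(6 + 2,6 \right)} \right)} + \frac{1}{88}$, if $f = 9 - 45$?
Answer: $\frac{1}{88} - 396 \sqrt{19} \approx -1726.1$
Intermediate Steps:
$q{\left(c \right)} = \sqrt{-5 + c^{2}}$
$f = -36$ ($f = 9 - 45 = -36$)
$f q{\left(n{\left(6 + 2,6 \right)} \right)} + \frac{1}{88} = - 36 \sqrt{-5 + \left(\left(6 + 2\right) 6\right)^{2}} + \frac{1}{88} = - 36 \sqrt{-5 + \left(8 \cdot 6\right)^{2}} + \frac{1}{88} = - 36 \sqrt{-5 + 48^{2}} + \frac{1}{88} = - 36 \sqrt{-5 + 2304} + \frac{1}{88} = - 36 \sqrt{2299} + \frac{1}{88} = - 36 \cdot 11 \sqrt{19} + \frac{1}{88} = - 396 \sqrt{19} + \frac{1}{88} = \frac{1}{88} - 396 \sqrt{19}$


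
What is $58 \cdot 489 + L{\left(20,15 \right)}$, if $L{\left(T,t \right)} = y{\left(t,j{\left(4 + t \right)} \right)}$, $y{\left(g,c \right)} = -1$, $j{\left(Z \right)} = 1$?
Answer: $28361$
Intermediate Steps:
$L{\left(T,t \right)} = -1$
$58 \cdot 489 + L{\left(20,15 \right)} = 58 \cdot 489 - 1 = 28362 - 1 = 28361$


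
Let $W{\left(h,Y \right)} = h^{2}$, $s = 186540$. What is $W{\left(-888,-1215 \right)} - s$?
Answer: $602004$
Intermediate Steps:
$W{\left(-888,-1215 \right)} - s = \left(-888\right)^{2} - 186540 = 788544 - 186540 = 602004$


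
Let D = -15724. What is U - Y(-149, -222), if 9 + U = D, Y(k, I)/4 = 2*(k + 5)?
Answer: -14581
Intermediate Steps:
Y(k, I) = 40 + 8*k (Y(k, I) = 4*(2*(k + 5)) = 4*(2*(5 + k)) = 4*(10 + 2*k) = 40 + 8*k)
U = -15733 (U = -9 - 15724 = -15733)
U - Y(-149, -222) = -15733 - (40 + 8*(-149)) = -15733 - (40 - 1192) = -15733 - 1*(-1152) = -15733 + 1152 = -14581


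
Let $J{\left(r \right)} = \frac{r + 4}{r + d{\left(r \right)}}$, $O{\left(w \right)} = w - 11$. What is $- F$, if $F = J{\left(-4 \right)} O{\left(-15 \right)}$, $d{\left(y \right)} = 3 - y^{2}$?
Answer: $0$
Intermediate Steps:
$O{\left(w \right)} = -11 + w$ ($O{\left(w \right)} = w - 11 = -11 + w$)
$J{\left(r \right)} = \frac{4 + r}{3 + r - r^{2}}$ ($J{\left(r \right)} = \frac{r + 4}{r - \left(-3 + r^{2}\right)} = \frac{4 + r}{3 + r - r^{2}}$)
$F = 0$ ($F = \frac{4 - 4}{3 - 4 - \left(-4\right)^{2}} \left(-11 - 15\right) = \frac{1}{3 - 4 - 16} \cdot 0 \left(-26\right) = \frac{1}{-17} \cdot 0 \left(-26\right) = \left(- \frac{1}{17}\right) 0 \left(-26\right) = 0 \left(-26\right) = 0$)
$- F = \left(-1\right) 0 = 0$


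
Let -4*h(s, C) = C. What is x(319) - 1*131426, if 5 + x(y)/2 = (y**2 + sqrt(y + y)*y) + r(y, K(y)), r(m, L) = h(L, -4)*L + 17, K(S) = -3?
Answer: 72114 + 638*sqrt(638) ≈ 88229.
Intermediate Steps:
h(s, C) = -C/4
r(m, L) = 17 + L (r(m, L) = (-1/4*(-4))*L + 17 = 1*L + 17 = L + 17 = 17 + L)
x(y) = 18 + 2*y**2 + 2*sqrt(2)*y**(3/2) (x(y) = -10 + 2*((y**2 + sqrt(y + y)*y) + (17 - 3)) = -10 + 2*((y**2 + sqrt(2*y)*y) + 14) = -10 + 2*((y**2 + (sqrt(2)*sqrt(y))*y) + 14) = -10 + 2*((y**2 + sqrt(2)*y**(3/2)) + 14) = -10 + 2*(14 + y**2 + sqrt(2)*y**(3/2)) = -10 + (28 + 2*y**2 + 2*sqrt(2)*y**(3/2)) = 18 + 2*y**2 + 2*sqrt(2)*y**(3/2))
x(319) - 1*131426 = (18 + 2*319**2 + 2*sqrt(2)*319**(3/2)) - 1*131426 = (18 + 2*101761 + 2*sqrt(2)*(319*sqrt(319))) - 131426 = (18 + 203522 + 638*sqrt(638)) - 131426 = (203540 + 638*sqrt(638)) - 131426 = 72114 + 638*sqrt(638)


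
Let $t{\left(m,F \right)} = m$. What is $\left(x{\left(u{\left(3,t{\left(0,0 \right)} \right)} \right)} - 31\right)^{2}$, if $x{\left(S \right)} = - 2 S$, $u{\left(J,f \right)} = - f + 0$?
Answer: $961$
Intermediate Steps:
$u{\left(J,f \right)} = - f$
$\left(x{\left(u{\left(3,t{\left(0,0 \right)} \right)} \right)} - 31\right)^{2} = \left(- 2 \left(\left(-1\right) 0\right) - 31\right)^{2} = \left(\left(-2\right) 0 - 31\right)^{2} = \left(0 - 31\right)^{2} = \left(-31\right)^{2} = 961$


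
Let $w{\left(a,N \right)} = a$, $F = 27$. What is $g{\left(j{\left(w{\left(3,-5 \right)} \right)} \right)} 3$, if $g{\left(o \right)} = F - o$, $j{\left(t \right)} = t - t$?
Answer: $81$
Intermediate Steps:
$j{\left(t \right)} = 0$
$g{\left(o \right)} = 27 - o$
$g{\left(j{\left(w{\left(3,-5 \right)} \right)} \right)} 3 = \left(27 - 0\right) 3 = \left(27 + 0\right) 3 = 27 \cdot 3 = 81$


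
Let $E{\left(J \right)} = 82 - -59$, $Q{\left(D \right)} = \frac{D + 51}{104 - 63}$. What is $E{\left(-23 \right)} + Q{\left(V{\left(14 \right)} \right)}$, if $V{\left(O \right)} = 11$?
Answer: $\frac{5843}{41} \approx 142.51$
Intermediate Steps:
$Q{\left(D \right)} = \frac{51}{41} + \frac{D}{41}$ ($Q{\left(D \right)} = \frac{51 + D}{41} = \left(51 + D\right) \frac{1}{41} = \frac{51}{41} + \frac{D}{41}$)
$E{\left(J \right)} = 141$ ($E{\left(J \right)} = 82 + 59 = 141$)
$E{\left(-23 \right)} + Q{\left(V{\left(14 \right)} \right)} = 141 + \left(\frac{51}{41} + \frac{1}{41} \cdot 11\right) = 141 + \left(\frac{51}{41} + \frac{11}{41}\right) = 141 + \frac{62}{41} = \frac{5843}{41}$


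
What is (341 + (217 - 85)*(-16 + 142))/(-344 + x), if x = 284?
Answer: -16973/60 ≈ -282.88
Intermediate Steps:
(341 + (217 - 85)*(-16 + 142))/(-344 + x) = (341 + (217 - 85)*(-16 + 142))/(-344 + 284) = (341 + 132*126)/(-60) = (341 + 16632)*(-1/60) = 16973*(-1/60) = -16973/60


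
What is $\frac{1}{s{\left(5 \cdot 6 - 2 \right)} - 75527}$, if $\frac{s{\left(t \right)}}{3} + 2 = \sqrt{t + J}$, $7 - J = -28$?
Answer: $- \frac{75533}{5705233522} - \frac{9 \sqrt{7}}{5705233522} \approx -1.3243 \cdot 10^{-5}$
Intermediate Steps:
$J = 35$ ($J = 7 - -28 = 7 + 28 = 35$)
$s{\left(t \right)} = -6 + 3 \sqrt{35 + t}$ ($s{\left(t \right)} = -6 + 3 \sqrt{t + 35} = -6 + 3 \sqrt{35 + t}$)
$\frac{1}{s{\left(5 \cdot 6 - 2 \right)} - 75527} = \frac{1}{\left(-6 + 3 \sqrt{35 + \left(5 \cdot 6 - 2\right)}\right) - 75527} = \frac{1}{\left(-6 + 3 \sqrt{35 + \left(30 - 2\right)}\right) - 75527} = \frac{1}{\left(-6 + 3 \sqrt{35 + 28}\right) - 75527} = \frac{1}{\left(-6 + 3 \sqrt{63}\right) - 75527} = \frac{1}{\left(-6 + 3 \cdot 3 \sqrt{7}\right) - 75527} = \frac{1}{\left(-6 + 9 \sqrt{7}\right) - 75527} = \frac{1}{-75533 + 9 \sqrt{7}}$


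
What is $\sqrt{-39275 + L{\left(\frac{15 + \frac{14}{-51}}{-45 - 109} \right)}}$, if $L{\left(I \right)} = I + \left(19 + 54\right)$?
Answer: $\frac{i \sqrt{2418193656186}}{7854} \approx 198.0 i$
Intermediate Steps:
$L{\left(I \right)} = 73 + I$ ($L{\left(I \right)} = I + 73 = 73 + I$)
$\sqrt{-39275 + L{\left(\frac{15 + \frac{14}{-51}}{-45 - 109} \right)}} = \sqrt{-39275 + \left(73 + \frac{15 + \frac{14}{-51}}{-45 - 109}\right)} = \sqrt{-39275 + \left(73 + \frac{15 + 14 \left(- \frac{1}{51}\right)}{-154}\right)} = \sqrt{-39275 + \left(73 + \left(15 - \frac{14}{51}\right) \left(- \frac{1}{154}\right)\right)} = \sqrt{-39275 + \left(73 + \frac{751}{51} \left(- \frac{1}{154}\right)\right)} = \sqrt{-39275 + \left(73 - \frac{751}{7854}\right)} = \sqrt{-39275 + \frac{572591}{7854}} = \sqrt{- \frac{307893259}{7854}} = \frac{i \sqrt{2418193656186}}{7854}$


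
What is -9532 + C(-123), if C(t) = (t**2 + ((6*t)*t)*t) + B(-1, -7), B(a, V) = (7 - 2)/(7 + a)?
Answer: -66957625/6 ≈ -1.1160e+7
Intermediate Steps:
B(a, V) = 5/(7 + a)
C(t) = 5/6 + t**2 + 6*t**3 (C(t) = (t**2 + ((6*t)*t)*t) + 5/(7 - 1) = (t**2 + (6*t**2)*t) + 5/6 = (t**2 + 6*t**3) + 5*(1/6) = (t**2 + 6*t**3) + 5/6 = 5/6 + t**2 + 6*t**3)
-9532 + C(-123) = -9532 + (5/6 + (-123)**2 + 6*(-123)**3) = -9532 + (5/6 + 15129 + 6*(-1860867)) = -9532 + (5/6 + 15129 - 11165202) = -9532 - 66900433/6 = -66957625/6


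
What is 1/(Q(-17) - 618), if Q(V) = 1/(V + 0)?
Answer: -17/10507 ≈ -0.0016180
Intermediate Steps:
Q(V) = 1/V
1/(Q(-17) - 618) = 1/(1/(-17) - 618) = 1/(-1/17 - 618) = 1/(-10507/17) = -17/10507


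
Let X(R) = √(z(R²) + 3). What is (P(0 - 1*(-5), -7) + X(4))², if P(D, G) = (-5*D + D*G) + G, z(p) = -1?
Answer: (67 - √2)² ≈ 4301.5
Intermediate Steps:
X(R) = √2 (X(R) = √(-1 + 3) = √2)
P(D, G) = G - 5*D + D*G
(P(0 - 1*(-5), -7) + X(4))² = ((-7 - 5*(0 - 1*(-5)) + (0 - 1*(-5))*(-7)) + √2)² = ((-7 - 5*(0 + 5) + (0 + 5)*(-7)) + √2)² = ((-7 - 5*5 + 5*(-7)) + √2)² = ((-7 - 25 - 35) + √2)² = (-67 + √2)²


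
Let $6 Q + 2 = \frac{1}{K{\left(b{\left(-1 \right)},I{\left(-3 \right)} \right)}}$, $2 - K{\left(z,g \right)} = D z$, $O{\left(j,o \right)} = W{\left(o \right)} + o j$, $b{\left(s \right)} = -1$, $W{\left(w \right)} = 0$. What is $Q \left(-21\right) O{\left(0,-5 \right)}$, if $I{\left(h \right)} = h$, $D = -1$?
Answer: $0$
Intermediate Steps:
$O{\left(j,o \right)} = j o$ ($O{\left(j,o \right)} = 0 + o j = 0 + j o = j o$)
$K{\left(z,g \right)} = 2 + z$ ($K{\left(z,g \right)} = 2 - - z = 2 + z$)
$Q = - \frac{1}{6}$ ($Q = - \frac{1}{3} + \frac{1}{6 \left(2 - 1\right)} = - \frac{1}{3} + \frac{1}{6 \cdot 1} = - \frac{1}{3} + \frac{1}{6} \cdot 1 = - \frac{1}{3} + \frac{1}{6} = - \frac{1}{6} \approx -0.16667$)
$Q \left(-21\right) O{\left(0,-5 \right)} = \left(- \frac{1}{6}\right) \left(-21\right) 0 \left(-5\right) = \frac{7}{2} \cdot 0 = 0$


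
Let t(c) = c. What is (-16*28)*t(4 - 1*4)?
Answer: 0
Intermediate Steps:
(-16*28)*t(4 - 1*4) = (-16*28)*(4 - 1*4) = -448*(4 - 4) = -448*0 = 0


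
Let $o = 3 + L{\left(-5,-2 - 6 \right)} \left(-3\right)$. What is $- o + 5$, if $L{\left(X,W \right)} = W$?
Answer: $-22$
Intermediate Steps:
$o = 27$ ($o = 3 + \left(-2 - 6\right) \left(-3\right) = 3 - -24 = 3 + 24 = 27$)
$- o + 5 = \left(-1\right) 27 + 5 = -27 + 5 = -22$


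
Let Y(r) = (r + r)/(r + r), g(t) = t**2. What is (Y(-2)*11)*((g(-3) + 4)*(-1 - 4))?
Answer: -715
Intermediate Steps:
Y(r) = 1 (Y(r) = (2*r)/((2*r)) = (2*r)*(1/(2*r)) = 1)
(Y(-2)*11)*((g(-3) + 4)*(-1 - 4)) = (1*11)*(((-3)**2 + 4)*(-1 - 4)) = 11*((9 + 4)*(-5)) = 11*(13*(-5)) = 11*(-65) = -715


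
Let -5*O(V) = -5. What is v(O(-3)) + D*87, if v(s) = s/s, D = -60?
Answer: -5219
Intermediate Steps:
O(V) = 1 (O(V) = -⅕*(-5) = 1)
v(s) = 1
v(O(-3)) + D*87 = 1 - 60*87 = 1 - 5220 = -5219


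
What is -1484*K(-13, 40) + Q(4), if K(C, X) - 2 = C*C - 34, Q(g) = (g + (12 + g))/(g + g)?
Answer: -406611/2 ≈ -2.0331e+5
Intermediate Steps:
Q(g) = (12 + 2*g)/(2*g) (Q(g) = (12 + 2*g)/((2*g)) = (12 + 2*g)*(1/(2*g)) = (12 + 2*g)/(2*g))
K(C, X) = -32 + C² (K(C, X) = 2 + (C*C - 34) = 2 + (C² - 34) = 2 + (-34 + C²) = -32 + C²)
-1484*K(-13, 40) + Q(4) = -1484*(-32 + (-13)²) + (6 + 4)/4 = -1484*(-32 + 169) + (¼)*10 = -1484*137 + 5/2 = -203308 + 5/2 = -406611/2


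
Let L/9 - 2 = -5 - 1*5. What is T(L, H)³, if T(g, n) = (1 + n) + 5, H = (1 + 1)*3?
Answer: 1728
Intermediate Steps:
L = -72 (L = 18 + 9*(-5 - 1*5) = 18 + 9*(-5 - 5) = 18 + 9*(-10) = 18 - 90 = -72)
H = 6 (H = 2*3 = 6)
T(g, n) = 6 + n
T(L, H)³ = (6 + 6)³ = 12³ = 1728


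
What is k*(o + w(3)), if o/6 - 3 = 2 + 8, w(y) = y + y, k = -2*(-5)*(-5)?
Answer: -4200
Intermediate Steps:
k = -50 (k = 10*(-5) = -50)
w(y) = 2*y
o = 78 (o = 18 + 6*(2 + 8) = 18 + 6*10 = 18 + 60 = 78)
k*(o + w(3)) = -50*(78 + 2*3) = -50*(78 + 6) = -50*84 = -4200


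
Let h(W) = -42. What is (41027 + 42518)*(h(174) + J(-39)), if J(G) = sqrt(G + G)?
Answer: -3508890 + 83545*I*sqrt(78) ≈ -3.5089e+6 + 7.3785e+5*I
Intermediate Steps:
J(G) = sqrt(2)*sqrt(G) (J(G) = sqrt(2*G) = sqrt(2)*sqrt(G))
(41027 + 42518)*(h(174) + J(-39)) = (41027 + 42518)*(-42 + sqrt(2)*sqrt(-39)) = 83545*(-42 + sqrt(2)*(I*sqrt(39))) = 83545*(-42 + I*sqrt(78)) = -3508890 + 83545*I*sqrt(78)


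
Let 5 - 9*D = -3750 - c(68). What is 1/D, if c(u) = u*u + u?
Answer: 9/8447 ≈ 0.0010655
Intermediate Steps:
c(u) = u + u² (c(u) = u² + u = u + u²)
D = 8447/9 (D = 5/9 - (-3750 - 68*(1 + 68))/9 = 5/9 - (-3750 - 68*69)/9 = 5/9 - (-3750 - 1*4692)/9 = 5/9 - (-3750 - 4692)/9 = 5/9 - ⅑*(-8442) = 5/9 + 938 = 8447/9 ≈ 938.56)
1/D = 1/(8447/9) = 9/8447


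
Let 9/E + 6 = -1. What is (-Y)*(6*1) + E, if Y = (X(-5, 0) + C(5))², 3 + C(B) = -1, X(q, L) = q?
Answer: -3411/7 ≈ -487.29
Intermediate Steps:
E = -9/7 (E = 9/(-6 - 1) = 9/(-7) = 9*(-⅐) = -9/7 ≈ -1.2857)
C(B) = -4 (C(B) = -3 - 1 = -4)
Y = 81 (Y = (-5 - 4)² = (-9)² = 81)
(-Y)*(6*1) + E = (-1*81)*(6*1) - 9/7 = -81*6 - 9/7 = -486 - 9/7 = -3411/7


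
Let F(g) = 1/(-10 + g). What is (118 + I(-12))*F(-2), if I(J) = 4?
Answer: -61/6 ≈ -10.167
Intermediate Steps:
(118 + I(-12))*F(-2) = (118 + 4)/(-10 - 2) = 122/(-12) = 122*(-1/12) = -61/6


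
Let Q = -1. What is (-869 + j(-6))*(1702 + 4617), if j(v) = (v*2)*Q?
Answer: -5415383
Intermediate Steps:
j(v) = -2*v (j(v) = (v*2)*(-1) = (2*v)*(-1) = -2*v)
(-869 + j(-6))*(1702 + 4617) = (-869 - 2*(-6))*(1702 + 4617) = (-869 + 12)*6319 = -857*6319 = -5415383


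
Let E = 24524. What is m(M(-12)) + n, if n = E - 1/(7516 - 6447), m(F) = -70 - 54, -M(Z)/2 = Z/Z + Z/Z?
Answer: 26083599/1069 ≈ 24400.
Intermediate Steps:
M(Z) = -4 (M(Z) = -2*(Z/Z + Z/Z) = -2*(1 + 1) = -2*2 = -4)
m(F) = -124
n = 26216155/1069 (n = 24524 - 1/(7516 - 6447) = 24524 - 1/1069 = 26216155/1069 ≈ 24524.)
m(M(-12)) + n = -124 + 26216155/1069 = 26083599/1069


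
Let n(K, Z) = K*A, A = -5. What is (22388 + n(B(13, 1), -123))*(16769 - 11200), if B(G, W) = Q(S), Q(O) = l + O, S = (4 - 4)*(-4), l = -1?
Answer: 124706617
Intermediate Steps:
S = 0 (S = 0*(-4) = 0)
Q(O) = -1 + O
B(G, W) = -1 (B(G, W) = -1 + 0 = -1)
n(K, Z) = -5*K (n(K, Z) = K*(-5) = -5*K)
(22388 + n(B(13, 1), -123))*(16769 - 11200) = (22388 - 5*(-1))*(16769 - 11200) = (22388 + 5)*5569 = 22393*5569 = 124706617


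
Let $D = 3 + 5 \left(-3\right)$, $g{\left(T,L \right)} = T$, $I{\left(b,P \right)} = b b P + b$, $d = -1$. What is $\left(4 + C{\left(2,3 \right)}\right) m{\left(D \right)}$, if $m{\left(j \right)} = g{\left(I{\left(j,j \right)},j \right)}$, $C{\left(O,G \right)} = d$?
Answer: $-5220$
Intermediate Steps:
$C{\left(O,G \right)} = -1$
$I{\left(b,P \right)} = b + P b^{2}$ ($I{\left(b,P \right)} = b^{2} P + b = P b^{2} + b = b + P b^{2}$)
$D = -12$ ($D = 3 - 15 = -12$)
$m{\left(j \right)} = j \left(1 + j^{2}\right)$ ($m{\left(j \right)} = j \left(1 + j j\right) = j \left(1 + j^{2}\right)$)
$\left(4 + C{\left(2,3 \right)}\right) m{\left(D \right)} = \left(4 - 1\right) \left(-12 + \left(-12\right)^{3}\right) = 3 \left(-12 - 1728\right) = 3 \left(-1740\right) = -5220$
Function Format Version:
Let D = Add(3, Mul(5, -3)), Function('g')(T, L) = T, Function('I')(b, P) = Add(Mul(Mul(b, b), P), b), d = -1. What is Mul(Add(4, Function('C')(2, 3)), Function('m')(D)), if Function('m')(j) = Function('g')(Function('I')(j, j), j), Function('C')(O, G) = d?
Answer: -5220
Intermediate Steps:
Function('C')(O, G) = -1
Function('I')(b, P) = Add(b, Mul(P, Pow(b, 2))) (Function('I')(b, P) = Add(Mul(Pow(b, 2), P), b) = Add(Mul(P, Pow(b, 2)), b) = Add(b, Mul(P, Pow(b, 2))))
D = -12 (D = Add(3, -15) = -12)
Function('m')(j) = Mul(j, Add(1, Pow(j, 2))) (Function('m')(j) = Mul(j, Add(1, Mul(j, j))) = Mul(j, Add(1, Pow(j, 2))))
Mul(Add(4, Function('C')(2, 3)), Function('m')(D)) = Mul(Add(4, -1), Add(-12, Pow(-12, 3))) = Mul(3, Add(-12, -1728)) = Mul(3, -1740) = -5220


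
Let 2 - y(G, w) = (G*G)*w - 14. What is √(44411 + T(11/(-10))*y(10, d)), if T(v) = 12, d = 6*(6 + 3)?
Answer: I*√20197 ≈ 142.12*I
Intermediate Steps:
d = 54 (d = 6*9 = 54)
y(G, w) = 16 - w*G² (y(G, w) = 2 - ((G*G)*w - 14) = 2 - (G²*w - 14) = 2 - (w*G² - 14) = 2 - (-14 + w*G²) = 2 + (14 - w*G²) = 16 - w*G²)
√(44411 + T(11/(-10))*y(10, d)) = √(44411 + 12*(16 - 1*54*10²)) = √(44411 + 12*(16 - 1*54*100)) = √(44411 + 12*(16 - 5400)) = √(44411 + 12*(-5384)) = √(44411 - 64608) = √(-20197) = I*√20197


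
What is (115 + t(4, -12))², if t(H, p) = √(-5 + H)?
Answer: (115 + I)² ≈ 13224.0 + 230.0*I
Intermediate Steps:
(115 + t(4, -12))² = (115 + √(-5 + 4))² = (115 + √(-1))² = (115 + I)²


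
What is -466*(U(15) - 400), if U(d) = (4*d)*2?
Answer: 130480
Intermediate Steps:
U(d) = 8*d
-466*(U(15) - 400) = -466*(8*15 - 400) = -466*(120 - 400) = -466*(-280) = 130480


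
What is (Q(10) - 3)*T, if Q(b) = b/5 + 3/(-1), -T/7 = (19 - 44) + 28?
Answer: 84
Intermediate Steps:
T = -21 (T = -7*((19 - 44) + 28) = -7*(-25 + 28) = -7*3 = -21)
Q(b) = -3 + b/5 (Q(b) = b*(⅕) + 3*(-1) = b/5 - 3 = -3 + b/5)
(Q(10) - 3)*T = ((-3 + (⅕)*10) - 3)*(-21) = ((-3 + 2) - 3)*(-21) = (-1 - 3)*(-21) = -4*(-21) = 84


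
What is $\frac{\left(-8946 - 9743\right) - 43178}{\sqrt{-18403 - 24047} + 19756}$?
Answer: $- \frac{611122226}{195170993} + \frac{309335 i \sqrt{1698}}{390341986} \approx -3.1312 + 0.032655 i$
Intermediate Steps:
$\frac{\left(-8946 - 9743\right) - 43178}{\sqrt{-18403 - 24047} + 19756} = \frac{\left(-8946 - 9743\right) - 43178}{\sqrt{-42450} + 19756} = \frac{-18689 - 43178}{5 i \sqrt{1698} + 19756} = - \frac{61867}{19756 + 5 i \sqrt{1698}}$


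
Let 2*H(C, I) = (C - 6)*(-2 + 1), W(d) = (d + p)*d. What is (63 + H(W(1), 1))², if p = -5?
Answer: 4624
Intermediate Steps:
W(d) = d*(-5 + d) (W(d) = (d - 5)*d = (-5 + d)*d = d*(-5 + d))
H(C, I) = 3 - C/2 (H(C, I) = ((C - 6)*(-2 + 1))/2 = ((-6 + C)*(-1))/2 = (6 - C)/2 = 3 - C/2)
(63 + H(W(1), 1))² = (63 + (3 - (-5 + 1)/2))² = (63 + (3 - (-4)/2))² = (63 + (3 - ½*(-4)))² = (63 + (3 + 2))² = (63 + 5)² = 68² = 4624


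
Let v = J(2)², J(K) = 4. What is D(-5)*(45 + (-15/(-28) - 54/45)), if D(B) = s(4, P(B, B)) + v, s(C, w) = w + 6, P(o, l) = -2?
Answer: 6207/7 ≈ 886.71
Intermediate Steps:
s(C, w) = 6 + w
v = 16 (v = 4² = 16)
D(B) = 20 (D(B) = (6 - 2) + 16 = 4 + 16 = 20)
D(-5)*(45 + (-15/(-28) - 54/45)) = 20*(45 + (-15/(-28) - 54/45)) = 20*(45 + (-15*(-1/28) - 54*1/45)) = 20*(45 + (15/28 - 6/5)) = 20*(45 - 93/140) = 20*(6207/140) = 6207/7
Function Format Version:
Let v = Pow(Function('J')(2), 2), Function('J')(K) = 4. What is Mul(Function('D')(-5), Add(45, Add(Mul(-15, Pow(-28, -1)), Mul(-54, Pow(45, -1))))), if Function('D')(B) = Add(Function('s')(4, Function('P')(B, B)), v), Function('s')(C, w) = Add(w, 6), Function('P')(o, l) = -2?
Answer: Rational(6207, 7) ≈ 886.71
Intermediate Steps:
Function('s')(C, w) = Add(6, w)
v = 16 (v = Pow(4, 2) = 16)
Function('D')(B) = 20 (Function('D')(B) = Add(Add(6, -2), 16) = Add(4, 16) = 20)
Mul(Function('D')(-5), Add(45, Add(Mul(-15, Pow(-28, -1)), Mul(-54, Pow(45, -1))))) = Mul(20, Add(45, Add(Mul(-15, Pow(-28, -1)), Mul(-54, Pow(45, -1))))) = Mul(20, Add(45, Add(Mul(-15, Rational(-1, 28)), Mul(-54, Rational(1, 45))))) = Mul(20, Add(45, Add(Rational(15, 28), Rational(-6, 5)))) = Mul(20, Add(45, Rational(-93, 140))) = Mul(20, Rational(6207, 140)) = Rational(6207, 7)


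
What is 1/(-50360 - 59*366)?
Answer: -1/71954 ≈ -1.3898e-5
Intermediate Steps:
1/(-50360 - 59*366) = 1/(-50360 - 21594) = 1/(-71954) = -1/71954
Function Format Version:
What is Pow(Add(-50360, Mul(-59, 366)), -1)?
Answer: Rational(-1, 71954) ≈ -1.3898e-5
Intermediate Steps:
Pow(Add(-50360, Mul(-59, 366)), -1) = Pow(Add(-50360, -21594), -1) = Pow(-71954, -1) = Rational(-1, 71954)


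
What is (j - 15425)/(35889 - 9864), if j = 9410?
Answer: -401/1735 ≈ -0.23112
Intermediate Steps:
(j - 15425)/(35889 - 9864) = (9410 - 15425)/(35889 - 9864) = -6015/26025 = -6015*1/26025 = -401/1735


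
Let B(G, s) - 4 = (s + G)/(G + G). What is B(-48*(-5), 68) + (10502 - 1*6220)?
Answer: 514397/120 ≈ 4286.6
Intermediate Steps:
B(G, s) = 4 + (G + s)/(2*G) (B(G, s) = 4 + (s + G)/(G + G) = 4 + (G + s)/((2*G)) = 4 + (G + s)*(1/(2*G)) = 4 + (G + s)/(2*G))
B(-48*(-5), 68) + (10502 - 1*6220) = (68 + 9*(-48*(-5)))/(2*((-48*(-5)))) + (10502 - 1*6220) = (½)*(68 + 9*240)/240 + (10502 - 6220) = (½)*(1/240)*(68 + 2160) + 4282 = (½)*(1/240)*2228 + 4282 = 557/120 + 4282 = 514397/120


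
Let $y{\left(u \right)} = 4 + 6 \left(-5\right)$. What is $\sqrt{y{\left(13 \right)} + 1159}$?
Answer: $\sqrt{1133} \approx 33.66$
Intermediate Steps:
$y{\left(u \right)} = -26$ ($y{\left(u \right)} = 4 - 30 = -26$)
$\sqrt{y{\left(13 \right)} + 1159} = \sqrt{-26 + 1159} = \sqrt{1133}$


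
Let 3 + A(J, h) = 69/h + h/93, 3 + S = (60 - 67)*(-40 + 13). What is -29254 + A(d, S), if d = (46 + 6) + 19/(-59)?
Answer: -1813787/62 ≈ -29255.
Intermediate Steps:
S = 186 (S = -3 + (60 - 67)*(-40 + 13) = -3 - 7*(-27) = -3 + 189 = 186)
d = 3049/59 (d = 52 + 19*(-1/59) = 52 - 19/59 = 3049/59 ≈ 51.678)
A(J, h) = -3 + 69/h + h/93 (A(J, h) = -3 + (69/h + h/93) = -3 + 69/h + h/93)
-29254 + A(d, S) = -29254 + (-3 + 69/186 + (1/93)*186) = -29254 + (-3 + 69*(1/186) + 2) = -29254 + (-3 + 23/62 + 2) = -29254 - 39/62 = -1813787/62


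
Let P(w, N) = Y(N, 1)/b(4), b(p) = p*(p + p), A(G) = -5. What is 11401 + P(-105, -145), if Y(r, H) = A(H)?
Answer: 364827/32 ≈ 11401.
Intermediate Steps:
Y(r, H) = -5
b(p) = 2*p² (b(p) = p*(2*p) = 2*p²)
P(w, N) = -5/32 (P(w, N) = -5/(2*4²) = -5/(2*16) = -5/32)
11401 + P(-105, -145) = 11401 - 5/32 = 364827/32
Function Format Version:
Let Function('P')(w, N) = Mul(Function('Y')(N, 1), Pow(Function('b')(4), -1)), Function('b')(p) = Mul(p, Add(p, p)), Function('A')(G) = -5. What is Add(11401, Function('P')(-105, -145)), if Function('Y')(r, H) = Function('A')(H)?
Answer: Rational(364827, 32) ≈ 11401.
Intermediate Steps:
Function('Y')(r, H) = -5
Function('b')(p) = Mul(2, Pow(p, 2)) (Function('b')(p) = Mul(p, Mul(2, p)) = Mul(2, Pow(p, 2)))
Function('P')(w, N) = Rational(-5, 32) (Function('P')(w, N) = Mul(-5, Pow(Mul(2, Pow(4, 2)), -1)) = Mul(-5, Pow(Mul(2, 16), -1)) = Mul(-5, Pow(32, -1)) = Mul(-5, Rational(1, 32)) = Rational(-5, 32))
Add(11401, Function('P')(-105, -145)) = Add(11401, Rational(-5, 32)) = Rational(364827, 32)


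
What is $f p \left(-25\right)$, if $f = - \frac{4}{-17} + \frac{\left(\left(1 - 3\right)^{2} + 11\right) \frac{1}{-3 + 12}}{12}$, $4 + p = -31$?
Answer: $\frac{200375}{612} \approx 327.41$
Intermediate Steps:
$p = -35$ ($p = -4 - 31 = -35$)
$f = \frac{229}{612}$ ($f = \left(-4\right) \left(- \frac{1}{17}\right) + \frac{\left(-2\right)^{2} + 11}{9} \cdot \frac{1}{12} = \frac{4}{17} + \left(4 + 11\right) \frac{1}{9} \cdot \frac{1}{12} = \frac{4}{17} + 15 \cdot \frac{1}{9} \cdot \frac{1}{12} = \frac{4}{17} + \frac{5}{3} \cdot \frac{1}{12} = \frac{4}{17} + \frac{5}{36} = \frac{229}{612} \approx 0.37418$)
$f p \left(-25\right) = \frac{229}{612} \left(-35\right) \left(-25\right) = \left(- \frac{8015}{612}\right) \left(-25\right) = \frac{200375}{612}$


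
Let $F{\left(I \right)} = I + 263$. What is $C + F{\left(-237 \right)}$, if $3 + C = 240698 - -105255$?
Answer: $345976$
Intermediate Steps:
$F{\left(I \right)} = 263 + I$
$C = 345950$ ($C = -3 + \left(240698 - -105255\right) = -3 + \left(240698 + 105255\right) = -3 + 345953 = 345950$)
$C + F{\left(-237 \right)} = 345950 + \left(263 - 237\right) = 345950 + 26 = 345976$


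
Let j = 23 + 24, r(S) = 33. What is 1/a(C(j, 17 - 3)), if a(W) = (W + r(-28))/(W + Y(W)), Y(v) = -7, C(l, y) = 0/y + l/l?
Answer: -3/17 ≈ -0.17647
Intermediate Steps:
j = 47
C(l, y) = 1 (C(l, y) = 0 + 1 = 1)
a(W) = (33 + W)/(-7 + W) (a(W) = (W + 33)/(W - 7) = (33 + W)/(-7 + W))
1/a(C(j, 17 - 3)) = 1/((33 + 1)/(-7 + 1)) = 1/(34/(-6)) = 1/(-1/6*34) = 1/(-17/3) = -3/17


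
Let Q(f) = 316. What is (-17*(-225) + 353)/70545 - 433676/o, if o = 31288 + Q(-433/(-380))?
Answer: -7615407977/557376045 ≈ -13.663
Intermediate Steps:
o = 31604 (o = 31288 + 316 = 31604)
(-17*(-225) + 353)/70545 - 433676/o = (-17*(-225) + 353)/70545 - 433676/31604 = (3825 + 353)*(1/70545) - 433676*1/31604 = 4178*(1/70545) - 108419/7901 = 4178/70545 - 108419/7901 = -7615407977/557376045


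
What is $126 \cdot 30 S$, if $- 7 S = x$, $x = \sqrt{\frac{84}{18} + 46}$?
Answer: $- 360 \sqrt{114} \approx -3843.8$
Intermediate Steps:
$x = \frac{2 \sqrt{114}}{3}$ ($x = \sqrt{84 \cdot \frac{1}{18} + 46} = \sqrt{\frac{14}{3} + 46} = \sqrt{\frac{152}{3}} = \frac{2 \sqrt{114}}{3} \approx 7.118$)
$S = - \frac{2 \sqrt{114}}{21}$ ($S = - \frac{\frac{2}{3} \sqrt{114}}{7} = - \frac{2 \sqrt{114}}{21} \approx -1.0169$)
$126 \cdot 30 S = 126 \cdot 30 \left(- \frac{2 \sqrt{114}}{21}\right) = 3780 \left(- \frac{2 \sqrt{114}}{21}\right) = - 360 \sqrt{114}$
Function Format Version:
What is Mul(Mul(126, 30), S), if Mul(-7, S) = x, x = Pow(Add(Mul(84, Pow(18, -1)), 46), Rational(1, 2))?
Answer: Mul(-360, Pow(114, Rational(1, 2))) ≈ -3843.8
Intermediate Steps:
x = Mul(Rational(2, 3), Pow(114, Rational(1, 2))) (x = Pow(Add(Mul(84, Rational(1, 18)), 46), Rational(1, 2)) = Pow(Add(Rational(14, 3), 46), Rational(1, 2)) = Pow(Rational(152, 3), Rational(1, 2)) = Mul(Rational(2, 3), Pow(114, Rational(1, 2))) ≈ 7.1180)
S = Mul(Rational(-2, 21), Pow(114, Rational(1, 2))) (S = Mul(Rational(-1, 7), Mul(Rational(2, 3), Pow(114, Rational(1, 2)))) = Mul(Rational(-2, 21), Pow(114, Rational(1, 2))) ≈ -1.0169)
Mul(Mul(126, 30), S) = Mul(Mul(126, 30), Mul(Rational(-2, 21), Pow(114, Rational(1, 2)))) = Mul(3780, Mul(Rational(-2, 21), Pow(114, Rational(1, 2)))) = Mul(-360, Pow(114, Rational(1, 2)))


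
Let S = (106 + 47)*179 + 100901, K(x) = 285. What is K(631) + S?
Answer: 128573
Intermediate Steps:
S = 128288 (S = 153*179 + 100901 = 27387 + 100901 = 128288)
K(631) + S = 285 + 128288 = 128573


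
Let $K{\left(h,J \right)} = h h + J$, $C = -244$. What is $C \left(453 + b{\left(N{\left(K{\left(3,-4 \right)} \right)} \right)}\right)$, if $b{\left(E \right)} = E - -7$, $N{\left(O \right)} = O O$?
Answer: $-118340$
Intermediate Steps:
$K{\left(h,J \right)} = J + h^{2}$ ($K{\left(h,J \right)} = h^{2} + J = J + h^{2}$)
$N{\left(O \right)} = O^{2}$
$b{\left(E \right)} = 7 + E$ ($b{\left(E \right)} = E + 7 = 7 + E$)
$C \left(453 + b{\left(N{\left(K{\left(3,-4 \right)} \right)} \right)}\right) = - 244 \left(453 + \left(7 + \left(-4 + 3^{2}\right)^{2}\right)\right) = - 244 \left(453 + \left(7 + \left(-4 + 9\right)^{2}\right)\right) = - 244 \left(453 + \left(7 + 5^{2}\right)\right) = - 244 \left(453 + \left(7 + 25\right)\right) = - 244 \left(453 + 32\right) = \left(-244\right) 485 = -118340$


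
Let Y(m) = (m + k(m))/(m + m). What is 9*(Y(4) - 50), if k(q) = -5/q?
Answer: -14301/32 ≈ -446.91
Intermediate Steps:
Y(m) = (m - 5/m)/(2*m) (Y(m) = (m - 5/m)/(m + m) = (m - 5/m)/((2*m)) = (m - 5/m)*(1/(2*m)) = (m - 5/m)/(2*m))
9*(Y(4) - 50) = 9*((1/2)*(-5 + 4**2)/4**2 - 50) = 9*((1/2)*(1/16)*(-5 + 16) - 50) = 9*((1/2)*(1/16)*11 - 50) = 9*(11/32 - 50) = 9*(-1589/32) = -14301/32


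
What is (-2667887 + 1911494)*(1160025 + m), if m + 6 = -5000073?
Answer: 2904589965222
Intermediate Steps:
m = -5000079 (m = -6 - 5000073 = -5000079)
(-2667887 + 1911494)*(1160025 + m) = (-2667887 + 1911494)*(1160025 - 5000079) = -756393*(-3840054) = 2904589965222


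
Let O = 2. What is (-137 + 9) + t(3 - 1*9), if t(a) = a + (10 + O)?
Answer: -122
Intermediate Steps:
t(a) = 12 + a (t(a) = a + (10 + 2) = a + 12 = 12 + a)
(-137 + 9) + t(3 - 1*9) = (-137 + 9) + (12 + (3 - 1*9)) = -128 + (12 + (3 - 9)) = -128 + (12 - 6) = -128 + 6 = -122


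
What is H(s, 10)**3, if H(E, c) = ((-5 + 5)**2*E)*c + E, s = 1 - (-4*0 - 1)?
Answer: 8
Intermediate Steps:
s = 2 (s = 1 - (0 - 1) = 1 - 1*(-1) = 1 + 1 = 2)
H(E, c) = E (H(E, c) = (0**2*E)*c + E = (0*E)*c + E = 0*c + E = 0 + E = E)
H(s, 10)**3 = 2**3 = 8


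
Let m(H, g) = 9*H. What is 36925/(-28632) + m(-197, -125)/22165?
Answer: -869207161/634628280 ≈ -1.3696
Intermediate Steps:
36925/(-28632) + m(-197, -125)/22165 = 36925/(-28632) + (9*(-197))/22165 = 36925*(-1/28632) - 1773*1/22165 = -36925/28632 - 1773/22165 = -869207161/634628280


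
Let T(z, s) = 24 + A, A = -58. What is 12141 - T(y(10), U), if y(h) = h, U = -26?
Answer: 12175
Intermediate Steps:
T(z, s) = -34 (T(z, s) = 24 - 58 = -34)
12141 - T(y(10), U) = 12141 - 1*(-34) = 12141 + 34 = 12175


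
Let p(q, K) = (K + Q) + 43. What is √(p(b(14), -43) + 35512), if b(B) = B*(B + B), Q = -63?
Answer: √35449 ≈ 188.28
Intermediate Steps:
b(B) = 2*B² (b(B) = B*(2*B) = 2*B²)
p(q, K) = -20 + K (p(q, K) = (K - 63) + 43 = (-63 + K) + 43 = -20 + K)
√(p(b(14), -43) + 35512) = √((-20 - 43) + 35512) = √(-63 + 35512) = √35449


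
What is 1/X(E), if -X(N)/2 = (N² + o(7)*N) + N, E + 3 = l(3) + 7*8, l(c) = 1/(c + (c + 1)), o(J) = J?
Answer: -49/318432 ≈ -0.00015388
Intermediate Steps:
l(c) = 1/(1 + 2*c) (l(c) = 1/(c + (1 + c)) = 1/(1 + 2*c))
E = 372/7 (E = -3 + (1/(1 + 2*3) + 7*8) = -3 + (1/(1 + 6) + 56) = -3 + (1/7 + 56) = -3 + (⅐ + 56) = -3 + 393/7 = 372/7 ≈ 53.143)
X(N) = -16*N - 2*N² (X(N) = -2*((N² + 7*N) + N) = -2*(N² + 8*N) = -16*N - 2*N²)
1/X(E) = 1/(-2*372/7*(8 + 372/7)) = 1/(-2*372/7*428/7) = 1/(-318432/49) = -49/318432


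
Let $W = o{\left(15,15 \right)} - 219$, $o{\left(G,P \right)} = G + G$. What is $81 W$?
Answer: $-15309$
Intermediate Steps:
$o{\left(G,P \right)} = 2 G$
$W = -189$ ($W = 2 \cdot 15 - 219 = 30 - 219 = -189$)
$81 W = 81 \left(-189\right) = -15309$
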